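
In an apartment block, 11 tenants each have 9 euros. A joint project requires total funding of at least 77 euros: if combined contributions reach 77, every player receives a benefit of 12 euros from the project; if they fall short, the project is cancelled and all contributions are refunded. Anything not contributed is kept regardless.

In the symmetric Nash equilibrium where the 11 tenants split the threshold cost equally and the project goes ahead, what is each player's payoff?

Equal share of the threshold: 77/11 = 7.
At this profile no one gains by cutting their contribution: any cut drops the total below 77, the project is cancelled, contributions are refunded, and the deviator ends with 9, which is less than 9 − 7 + 12 = 14. Contributing more than 7 just wastes the excess. So contributing exactly 7 is a best response.
Each player's payoff: 9 − 7 + 12 = 14.

14 euros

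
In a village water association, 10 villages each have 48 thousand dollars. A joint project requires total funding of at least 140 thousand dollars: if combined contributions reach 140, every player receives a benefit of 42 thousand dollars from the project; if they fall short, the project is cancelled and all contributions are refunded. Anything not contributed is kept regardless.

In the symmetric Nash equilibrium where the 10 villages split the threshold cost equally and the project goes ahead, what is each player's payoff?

76 thousand dollars

Equal share of the threshold: 140/10 = 14.
At this profile no one gains by cutting their contribution: any cut drops the total below 140, the project is cancelled, contributions are refunded, and the deviator ends with 48, which is less than 48 − 14 + 42 = 76. Contributing more than 14 just wastes the excess. So contributing exactly 14 is a best response.
Each player's payoff: 48 − 14 + 42 = 76.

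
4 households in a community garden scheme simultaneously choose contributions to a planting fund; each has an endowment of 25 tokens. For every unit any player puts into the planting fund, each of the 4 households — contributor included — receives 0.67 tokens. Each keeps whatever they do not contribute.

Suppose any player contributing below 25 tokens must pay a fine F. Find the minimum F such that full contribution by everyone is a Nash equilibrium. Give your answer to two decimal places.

Given the others contribute fully, the best deviation is to contribute 0 (any partial contribution still incurs the fine and gives up units whose private return 0.67 is below 1).
Deviating from 25 to 0 saves 25 tokens but forfeits the deviator's share of the drop in the planting fund: 0.67 × 25 = 16.75.
So the deviation gain is 25 − 16.75 = 8.25, and the fine must be at least 8.25 tokens to wipe it out.

8.25 tokens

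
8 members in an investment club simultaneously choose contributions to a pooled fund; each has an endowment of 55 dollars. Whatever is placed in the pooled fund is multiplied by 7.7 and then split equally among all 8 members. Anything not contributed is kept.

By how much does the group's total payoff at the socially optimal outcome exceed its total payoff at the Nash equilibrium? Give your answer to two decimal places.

2948.00 dollars

Each contributed unit returns 7.7/8 = 0.9625 to its contributor — below 1 — so contributing 0 is dominant for every player. At the Nash equilibrium everyone keeps their 55, and the group total is 8 × 55 = 440.
Each contributed unit returns 7.700 to the group as a whole (0.9625 to each of 8 players), which exceeds 1, so the social optimum is full contribution: group total = 7.700 × 440 = 3388.00.
Efficiency loss = 3388.00 − 440 = 2948.00.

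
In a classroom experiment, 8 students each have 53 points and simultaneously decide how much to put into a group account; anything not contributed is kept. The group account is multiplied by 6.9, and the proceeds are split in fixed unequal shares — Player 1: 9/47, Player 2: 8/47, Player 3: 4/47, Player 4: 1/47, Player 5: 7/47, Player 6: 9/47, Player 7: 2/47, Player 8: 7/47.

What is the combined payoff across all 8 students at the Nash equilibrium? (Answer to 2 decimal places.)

A player with share s gets back 6.9·s per unit contributed, so full contribution is dominant for anyone with s > 1/6.9 = 0.1449 and zero contribution is dominant for anyone below.
The shares above 0.1449 belong to Player 1, Player 2, Player 5, Player 6 and Player 8, contributing 53 each; the remaining 3 contribute 0. Total contributed: 265.
The group account pays out 6.9 × 265 = 1828.50 in total (split across the unequal shares, but the aggregate is all that matters for the group sum).
The 3 free-riders keep 53 each, adding 159. Group total = 159 + 1828.50 = 1987.50.

1987.50 points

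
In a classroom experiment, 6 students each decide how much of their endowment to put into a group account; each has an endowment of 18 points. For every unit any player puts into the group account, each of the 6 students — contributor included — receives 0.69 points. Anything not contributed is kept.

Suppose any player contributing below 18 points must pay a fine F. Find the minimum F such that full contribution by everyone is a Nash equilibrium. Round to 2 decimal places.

5.58 points

Given the others contribute fully, the best deviation is to contribute 0 (any partial contribution still incurs the fine and gives up units whose private return 0.69 is below 1).
Deviating from 18 to 0 saves 18 points but forfeits the deviator's share of the drop in the group account: 0.69 × 18 = 12.42.
So the deviation gain is 18 − 12.42 = 5.58, and the fine must be at least 5.58 points to wipe it out.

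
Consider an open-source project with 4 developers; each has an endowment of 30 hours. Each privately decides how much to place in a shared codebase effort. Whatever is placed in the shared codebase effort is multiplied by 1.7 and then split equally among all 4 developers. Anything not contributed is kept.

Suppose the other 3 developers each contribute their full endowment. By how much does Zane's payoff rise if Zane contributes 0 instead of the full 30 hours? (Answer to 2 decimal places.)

Switching from a contribution of 30 to 0 lets Zane keep an extra 30 hours, but lowers the shared codebase effort by 30, which costs Zane their own share of that drop: 1.7/4 × 30 = 12.75.
Net gain = 30 − 12.75 = 17.25. The private return per contributed unit (0.4250) is below 1, so free-riding is indeed the best response regardless of what the others do.

17.25 hours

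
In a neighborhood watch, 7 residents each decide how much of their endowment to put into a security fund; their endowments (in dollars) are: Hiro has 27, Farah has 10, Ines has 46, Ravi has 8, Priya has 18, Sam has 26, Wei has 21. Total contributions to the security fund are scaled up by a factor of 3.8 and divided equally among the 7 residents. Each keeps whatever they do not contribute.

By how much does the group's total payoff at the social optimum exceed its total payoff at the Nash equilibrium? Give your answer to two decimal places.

436.80 dollars

The private return per contributed unit is 3.8/7 = 0.5429 < 1 for every player regardless of endowment, so the Nash equilibrium is zero contribution and the group total is Σ E_j = 27 + 10 + 46 + 8 + 18 + 26 + 21 = 156.
Each contributed unit returns 3.800 to the group, so the social optimum is full contribution by everyone: group total = 3.800 × 156 = 592.80.
Efficiency loss = (3.800 − 1) × 156 = 436.80.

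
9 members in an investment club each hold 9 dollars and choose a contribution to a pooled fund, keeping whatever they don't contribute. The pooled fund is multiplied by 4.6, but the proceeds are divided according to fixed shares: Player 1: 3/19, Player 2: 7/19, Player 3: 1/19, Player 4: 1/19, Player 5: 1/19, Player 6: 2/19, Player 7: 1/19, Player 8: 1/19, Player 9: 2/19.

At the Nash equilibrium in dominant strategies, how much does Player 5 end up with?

A player with share s gets back 4.6·s per unit contributed, so full contribution is dominant for anyone with s > 1/4.6 = 0.2174 and zero contribution is dominant for anyone below.
Only Player 2 (7/19) clears that bar, contributing 9; the remaining 8 contribute 0. Total contributed: 9.
Player 5 keeps 9 and receives 4.6 × 9 × 1/19 = 2.18 from the pooled fund, for a payoff of 11.18.

11.18 dollars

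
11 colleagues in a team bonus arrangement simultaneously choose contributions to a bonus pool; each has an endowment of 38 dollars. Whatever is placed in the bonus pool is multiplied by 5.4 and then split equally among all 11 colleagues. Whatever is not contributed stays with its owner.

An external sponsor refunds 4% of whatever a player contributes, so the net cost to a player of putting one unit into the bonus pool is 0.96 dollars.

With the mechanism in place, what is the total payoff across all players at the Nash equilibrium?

418.00 dollars

The effective private return is (5.4/11) / 0.96 = 0.5114, which is still under 1, so the mechanism doesn't change anyone's dominant strategy: zero contribution.
Everyone keeps their endowment and the group total is 11 × 38 = 418.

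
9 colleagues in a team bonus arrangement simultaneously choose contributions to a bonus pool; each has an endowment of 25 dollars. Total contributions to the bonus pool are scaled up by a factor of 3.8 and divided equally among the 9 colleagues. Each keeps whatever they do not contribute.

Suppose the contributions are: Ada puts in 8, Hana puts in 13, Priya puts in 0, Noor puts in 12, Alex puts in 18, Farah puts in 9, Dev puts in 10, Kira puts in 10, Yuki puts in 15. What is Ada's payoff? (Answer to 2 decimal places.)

Total contributed: 8 + 13 + 0 + 12 + 18 + 9 + 10 + 10 + 15 = 95.
Each receives 3.8 × 95 / 9 = 40.11 from the bonus pool.
Ada keeps 25 − 8 = 17, so Ada's payoff is 17 + 40.11 = 57.11.

57.11 dollars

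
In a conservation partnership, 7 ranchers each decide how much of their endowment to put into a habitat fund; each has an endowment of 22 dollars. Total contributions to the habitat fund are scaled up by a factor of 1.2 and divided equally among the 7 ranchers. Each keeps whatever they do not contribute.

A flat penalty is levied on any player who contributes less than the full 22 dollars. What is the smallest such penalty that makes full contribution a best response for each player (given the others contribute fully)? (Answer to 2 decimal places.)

Given the others contribute fully, the best deviation is to contribute 0 (any partial contribution still incurs the fine and gives up units whose private return 0.1714 is below 1).
Deviating from 22 to 0 saves 22 dollars but forfeits the deviator's share of the drop in the habitat fund: 1.2/7 × 22 = 3.77.
So the deviation gain is 22 − 3.77 = 18.23, and the fine must be at least 18.23 dollars to wipe it out.

18.23 dollars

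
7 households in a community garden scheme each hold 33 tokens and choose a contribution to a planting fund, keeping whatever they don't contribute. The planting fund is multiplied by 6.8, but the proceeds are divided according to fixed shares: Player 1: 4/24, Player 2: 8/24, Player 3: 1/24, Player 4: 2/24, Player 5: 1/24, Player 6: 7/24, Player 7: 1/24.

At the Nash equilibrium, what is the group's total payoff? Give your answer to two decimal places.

805.20 tokens

Player j's private return per contributed unit is 6.8 × (j's share). Contributing is weakly dominant for j when that share is at least 1/6.8 = 0.1471, and contributing 0 is dominant otherwise.
Player 1, Player 2 and Player 6 clear that bar, contributing 33 each; the remaining 4 contribute 0. Total contributed: 99.
The planting fund pays out 6.8 × 99 = 673.20 in total (split across the unequal shares, but the aggregate is all that matters for the group sum).
The 4 free-riders keep 33 each, adding 132. Group total = 132 + 673.20 = 805.20.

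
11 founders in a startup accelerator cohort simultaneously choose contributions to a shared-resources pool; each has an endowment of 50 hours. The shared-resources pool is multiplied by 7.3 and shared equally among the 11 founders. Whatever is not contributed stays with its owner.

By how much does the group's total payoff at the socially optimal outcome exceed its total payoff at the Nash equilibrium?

Each contributed unit returns 7.3/11 = 0.6636 to its contributor — below 1 — so contributing 0 is dominant for every player. At the Nash equilibrium everyone keeps their 50, and the group total is 11 × 50 = 550.
Each contributed unit returns 7.300 to the group as a whole (0.6636 to each of 11 players), which exceeds 1, so the social optimum is full contribution: group total = 7.300 × 550 = 4015.00.
Efficiency loss = 4015.00 − 550 = 3465.00.

3465.00 hours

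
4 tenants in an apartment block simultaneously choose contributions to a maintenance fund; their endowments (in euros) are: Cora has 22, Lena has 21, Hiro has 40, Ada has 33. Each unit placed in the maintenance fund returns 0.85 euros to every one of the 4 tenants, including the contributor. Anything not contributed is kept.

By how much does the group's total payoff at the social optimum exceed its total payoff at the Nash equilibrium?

278.40 euros

The private return per contributed unit is 0.85 < 1 for everyone, so the Nash equilibrium is zero contribution and the group total is Σ E_j = 22 + 21 + 40 + 33 = 116.
Each contributed unit returns 3.400 to the group, so the social optimum is full contribution by everyone: group total = 3.400 × 116 = 394.40.
Efficiency loss = (3.400 − 1) × 116 = 278.40.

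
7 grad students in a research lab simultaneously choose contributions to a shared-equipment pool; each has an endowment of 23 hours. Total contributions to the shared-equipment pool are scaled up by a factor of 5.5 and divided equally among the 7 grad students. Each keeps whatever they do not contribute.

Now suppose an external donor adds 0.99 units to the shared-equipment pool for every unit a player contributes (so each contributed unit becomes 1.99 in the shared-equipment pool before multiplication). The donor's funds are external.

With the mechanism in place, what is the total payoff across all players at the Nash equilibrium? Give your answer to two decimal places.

Under the mechanism each unit contributed yields 5.5 × 1.99 / 7 = 1.5636 back to its contributor per unit of net cost, which exceeds 1, making full contribution the dominant choice for everyone.
So the Nash equilibrium is full contribution by all 7; the group earns 5.5 × 1.99 × 161 = 1762.15.

1762.15 hours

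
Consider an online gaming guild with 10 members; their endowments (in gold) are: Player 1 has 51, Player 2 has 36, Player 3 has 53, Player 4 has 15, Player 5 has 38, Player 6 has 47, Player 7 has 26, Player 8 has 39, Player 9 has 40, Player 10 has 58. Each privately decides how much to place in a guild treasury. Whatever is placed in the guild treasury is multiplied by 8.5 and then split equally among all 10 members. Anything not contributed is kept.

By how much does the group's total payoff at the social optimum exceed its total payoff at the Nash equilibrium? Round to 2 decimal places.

The private return per contributed unit is 8.5/10 = 0.8500 < 1 for every player regardless of endowment, so the Nash equilibrium is zero contribution and the group total is Σ E_j = 51 + 36 + 53 + 15 + 38 + 47 + 26 + 39 + 40 + 58 = 403.
Each contributed unit returns 8.500 to the group, so the social optimum is full contribution by everyone: group total = 8.500 × 403 = 3425.50.
Efficiency loss = (8.500 − 1) × 403 = 3022.50.

3022.50 gold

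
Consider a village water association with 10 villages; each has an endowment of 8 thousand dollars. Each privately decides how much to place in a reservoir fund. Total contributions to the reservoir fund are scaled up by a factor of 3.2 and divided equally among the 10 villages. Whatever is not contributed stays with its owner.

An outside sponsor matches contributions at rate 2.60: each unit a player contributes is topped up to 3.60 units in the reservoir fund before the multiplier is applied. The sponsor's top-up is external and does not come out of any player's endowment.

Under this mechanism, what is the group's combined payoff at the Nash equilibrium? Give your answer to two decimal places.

With the mechanism, a contributed unit returns 3.2 × 3.60 / 10 = 1.1520 per unit of net cost to the contributor — now above 1 — so contributing fully is weakly dominant for every player.
At the Nash equilibrium everyone contributes 8. Group total payoff = 3.2 × 3.60 × 80 = 921.60.

921.60 thousand dollars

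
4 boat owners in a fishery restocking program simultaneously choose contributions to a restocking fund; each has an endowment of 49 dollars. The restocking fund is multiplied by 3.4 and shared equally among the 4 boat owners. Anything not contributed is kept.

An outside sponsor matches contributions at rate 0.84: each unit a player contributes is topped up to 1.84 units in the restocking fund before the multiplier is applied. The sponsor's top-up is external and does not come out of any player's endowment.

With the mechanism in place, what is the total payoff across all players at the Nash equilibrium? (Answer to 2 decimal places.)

With the mechanism, a contributed unit returns 3.4 × 1.84 / 4 = 1.5640 per unit of net cost to the contributor — now above 1 — so contributing fully is weakly dominant for every player.
At the Nash equilibrium everyone contributes 49. Group total payoff = 3.4 × 1.84 × 196 = 1226.18.

1226.18 dollars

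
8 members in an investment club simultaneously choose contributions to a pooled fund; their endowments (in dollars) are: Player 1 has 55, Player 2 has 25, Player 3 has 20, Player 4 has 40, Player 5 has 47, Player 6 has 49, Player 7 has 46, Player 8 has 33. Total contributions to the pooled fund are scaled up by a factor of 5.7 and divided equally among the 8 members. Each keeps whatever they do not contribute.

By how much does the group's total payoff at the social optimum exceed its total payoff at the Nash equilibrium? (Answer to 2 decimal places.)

1480.50 dollars

The private return per contributed unit is 5.7/8 = 0.7125 < 1 for every player regardless of endowment, so the Nash equilibrium is zero contribution and the group total is Σ E_j = 55 + 25 + 20 + 40 + 47 + 49 + 46 + 33 = 315.
Each contributed unit returns 5.700 to the group, so the social optimum is full contribution by everyone: group total = 5.700 × 315 = 1795.50.
Efficiency loss = (5.700 − 1) × 315 = 1480.50.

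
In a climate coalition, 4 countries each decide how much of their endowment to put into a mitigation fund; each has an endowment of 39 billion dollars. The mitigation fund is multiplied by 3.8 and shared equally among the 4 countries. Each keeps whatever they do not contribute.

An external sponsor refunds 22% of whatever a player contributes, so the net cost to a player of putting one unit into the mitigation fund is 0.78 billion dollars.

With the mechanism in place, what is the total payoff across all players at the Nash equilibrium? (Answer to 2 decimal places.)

The effective private return per unit is now (3.8/4) / 0.78 = 1.2179 > 1, so every player's dominant strategy flips to full contribution.
So the Nash equilibrium is full contribution by all 4; the group earns 4 × (39 × 0.22 + 3.8 × 39) = 627.12.

627.12 billion dollars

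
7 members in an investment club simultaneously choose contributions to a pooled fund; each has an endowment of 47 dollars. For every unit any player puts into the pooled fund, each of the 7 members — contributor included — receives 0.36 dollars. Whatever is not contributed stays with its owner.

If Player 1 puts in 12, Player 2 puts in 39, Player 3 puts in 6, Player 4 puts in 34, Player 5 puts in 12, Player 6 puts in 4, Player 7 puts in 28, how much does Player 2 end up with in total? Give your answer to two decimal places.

56.60 dollars

Total contributed: 12 + 39 + 6 + 34 + 12 + 4 + 28 = 135.
Each receives 0.36 × 135 = 48.60 from the pooled fund.
Player 2 keeps 47 − 39 = 8, so Player 2's payoff is 8 + 48.60 = 56.60.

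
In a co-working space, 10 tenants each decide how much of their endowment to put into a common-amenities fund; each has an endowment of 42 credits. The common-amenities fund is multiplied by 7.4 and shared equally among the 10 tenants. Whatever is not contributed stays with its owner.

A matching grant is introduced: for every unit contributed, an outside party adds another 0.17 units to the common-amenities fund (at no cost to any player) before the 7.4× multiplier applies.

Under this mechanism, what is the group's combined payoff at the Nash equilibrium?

420.00 credits

The effective private return is 7.4 × 1.17 / 10 = 0.8658, which is still under 1, so the mechanism doesn't change anyone's dominant strategy: zero contribution.
Everyone keeps their endowment and the group total is 10 × 42 = 420.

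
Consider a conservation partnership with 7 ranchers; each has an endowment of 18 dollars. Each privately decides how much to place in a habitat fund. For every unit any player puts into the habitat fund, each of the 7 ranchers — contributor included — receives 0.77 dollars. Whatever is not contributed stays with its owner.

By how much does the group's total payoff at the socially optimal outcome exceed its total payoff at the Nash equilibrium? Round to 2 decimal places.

553.14 dollars

The private return per contributed unit is 0.77 < 1, so contributing 0 is dominant for every player. At the Nash equilibrium everyone keeps their 18, and the group total is 7 × 18 = 126.
Each contributed unit returns 5.390 to the group as a whole (0.77 to each of 7 players), which exceeds 1, so the social optimum is full contribution: group total = 5.390 × 126 = 679.14.
Efficiency loss = 679.14 − 126 = 553.14.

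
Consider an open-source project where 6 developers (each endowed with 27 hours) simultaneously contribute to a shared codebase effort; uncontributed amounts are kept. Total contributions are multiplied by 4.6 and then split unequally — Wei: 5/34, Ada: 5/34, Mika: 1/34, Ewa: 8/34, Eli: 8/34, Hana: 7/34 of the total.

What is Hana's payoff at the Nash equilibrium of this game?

Each unit j contributes comes back to j as 4.6 × (j's share), so j prefers to contribute only if that share exceeds 1/4.6 = 0.2174; otherwise keeping the unit dominates.
Ewa and Eli clear that bar, contributing 27 each; the remaining 4 contribute 0. Total contributed: 54.
Hana keeps 27 and receives 4.6 × 54 × 7/34 = 51.14 from the shared codebase effort, for a payoff of 78.14.

78.14 hours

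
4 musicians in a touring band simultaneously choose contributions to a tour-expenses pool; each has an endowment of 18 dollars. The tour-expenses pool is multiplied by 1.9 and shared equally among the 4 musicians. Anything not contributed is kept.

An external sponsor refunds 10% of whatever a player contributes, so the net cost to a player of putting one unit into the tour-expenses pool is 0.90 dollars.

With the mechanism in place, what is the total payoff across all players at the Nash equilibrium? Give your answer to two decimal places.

72.00 dollars

With the mechanism, a contributed unit returns (1.9/4) / 0.90 = 0.5278 per unit of net cost — still below 1 — so contributing 0 remains dominant for every player.
At the Nash equilibrium no one contributes; group total payoff = 4 × 18 = 72.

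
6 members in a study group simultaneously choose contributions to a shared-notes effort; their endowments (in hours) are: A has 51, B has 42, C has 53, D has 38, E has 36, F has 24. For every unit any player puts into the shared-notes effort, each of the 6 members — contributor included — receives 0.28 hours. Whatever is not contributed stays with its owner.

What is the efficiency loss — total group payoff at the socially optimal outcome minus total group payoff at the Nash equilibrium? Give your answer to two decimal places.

The private return per contributed unit is 0.28 < 1 for everyone, so the Nash equilibrium is zero contribution and the group total is Σ E_j = 51 + 42 + 53 + 38 + 36 + 24 = 244.
Each contributed unit returns 1.680 to the group, so the social optimum is full contribution by everyone: group total = 1.680 × 244 = 409.92.
Efficiency loss = (1.680 − 1) × 244 = 165.92.

165.92 hours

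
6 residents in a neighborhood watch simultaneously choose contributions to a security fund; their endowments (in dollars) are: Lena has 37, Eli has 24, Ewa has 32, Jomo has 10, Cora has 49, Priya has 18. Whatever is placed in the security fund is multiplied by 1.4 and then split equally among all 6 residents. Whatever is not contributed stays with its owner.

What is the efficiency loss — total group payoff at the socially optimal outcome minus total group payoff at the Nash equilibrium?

The private return per contributed unit is 1.4/6 = 0.2333 < 1 for every player regardless of endowment, so the Nash equilibrium is zero contribution and the group total is Σ E_j = 37 + 24 + 32 + 10 + 49 + 18 = 170.
Each contributed unit returns 1.400 to the group, so the social optimum is full contribution by everyone: group total = 1.400 × 170 = 238.00.
Efficiency loss = (1.400 − 1) × 170 = 68.00.

68.00 dollars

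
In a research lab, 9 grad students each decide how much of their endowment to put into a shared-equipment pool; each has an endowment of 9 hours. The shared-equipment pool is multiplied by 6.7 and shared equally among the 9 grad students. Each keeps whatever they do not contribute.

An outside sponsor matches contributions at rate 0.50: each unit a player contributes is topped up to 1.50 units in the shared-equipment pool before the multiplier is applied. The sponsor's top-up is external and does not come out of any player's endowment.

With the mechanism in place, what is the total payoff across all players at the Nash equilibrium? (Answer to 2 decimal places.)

With the mechanism, a contributed unit returns 6.7 × 1.50 / 9 = 1.1167 per unit of net cost to the contributor — now above 1 — so contributing fully is weakly dominant for every player.
So the Nash equilibrium is full contribution by all 9; the group earns 6.7 × 1.50 × 81 = 814.05.

814.05 hours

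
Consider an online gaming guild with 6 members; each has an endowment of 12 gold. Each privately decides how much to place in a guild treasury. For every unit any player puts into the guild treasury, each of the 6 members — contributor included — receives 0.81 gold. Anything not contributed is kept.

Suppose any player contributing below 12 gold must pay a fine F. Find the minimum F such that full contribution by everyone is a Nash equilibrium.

Given the others contribute fully, the best deviation is to contribute 0 (any partial contribution still incurs the fine and gives up units whose private return 0.81 is below 1).
Deviating from 12 to 0 saves 12 gold but forfeits the deviator's share of the drop in the guild treasury: 0.81 × 12 = 9.72.
So the deviation gain is 12 − 9.72 = 2.28, and the fine must be at least 2.28 gold to wipe it out.

2.28 gold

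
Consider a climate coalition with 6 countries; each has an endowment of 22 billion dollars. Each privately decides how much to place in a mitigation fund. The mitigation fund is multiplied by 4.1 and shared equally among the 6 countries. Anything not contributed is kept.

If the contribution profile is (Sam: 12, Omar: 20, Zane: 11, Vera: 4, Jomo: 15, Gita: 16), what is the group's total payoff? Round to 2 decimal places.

373.80 billion dollars

Total contributed: 12 + 20 + 11 + 4 + 15 + 16 = 78; total kept: 6 × 22 − 78 = 54.
The mitigation fund pays out 4.1 × 78 = 319.80 in aggregate.
Group total = 54 + 319.80 = 373.80.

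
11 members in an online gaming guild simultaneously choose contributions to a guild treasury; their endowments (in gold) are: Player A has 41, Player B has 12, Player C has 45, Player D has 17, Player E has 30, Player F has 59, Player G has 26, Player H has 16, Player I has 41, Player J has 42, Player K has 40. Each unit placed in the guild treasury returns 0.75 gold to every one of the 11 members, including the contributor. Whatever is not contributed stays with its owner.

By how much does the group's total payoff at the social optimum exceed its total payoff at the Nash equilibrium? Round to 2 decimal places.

The private return per contributed unit is 0.75 < 1 for everyone, so the Nash equilibrium is zero contribution and the group total is Σ E_j = 41 + 12 + 45 + 17 + 30 + 59 + 26 + 16 + 41 + 42 + 40 = 369.
Each contributed unit returns 8.250 to the group, so the social optimum is full contribution by everyone: group total = 8.250 × 369 = 3044.25.
Efficiency loss = (8.250 − 1) × 369 = 2675.25.

2675.25 gold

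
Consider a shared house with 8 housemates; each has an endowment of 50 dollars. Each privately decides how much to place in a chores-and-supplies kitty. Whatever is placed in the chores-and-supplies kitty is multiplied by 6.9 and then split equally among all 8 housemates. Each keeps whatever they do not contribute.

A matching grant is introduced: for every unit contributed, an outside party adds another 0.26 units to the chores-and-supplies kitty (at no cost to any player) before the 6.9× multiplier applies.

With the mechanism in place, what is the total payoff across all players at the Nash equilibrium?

Under the mechanism each unit contributed yields 6.9 × 1.26 / 8 = 1.0868 back to its contributor per unit of net cost, which exceeds 1, making full contribution the dominant choice for everyone.
So the Nash equilibrium is full contribution by all 8; the group earns 6.9 × 1.26 × 400 = 3477.60.

3477.60 dollars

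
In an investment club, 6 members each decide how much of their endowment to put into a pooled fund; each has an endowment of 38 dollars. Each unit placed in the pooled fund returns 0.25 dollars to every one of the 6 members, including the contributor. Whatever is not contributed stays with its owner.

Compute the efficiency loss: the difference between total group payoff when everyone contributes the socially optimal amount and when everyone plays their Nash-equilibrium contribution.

114.00 dollars

The private return per contributed unit is 0.25 < 1, so contributing 0 is dominant for every player. At the Nash equilibrium everyone keeps their 38, and the group total is 6 × 38 = 228.
Each contributed unit returns 1.500 to the group as a whole (0.25 to each of 6 players), which exceeds 1, so the social optimum is full contribution: group total = 1.500 × 228 = 342.00.
Efficiency loss = 342.00 − 228 = 114.00.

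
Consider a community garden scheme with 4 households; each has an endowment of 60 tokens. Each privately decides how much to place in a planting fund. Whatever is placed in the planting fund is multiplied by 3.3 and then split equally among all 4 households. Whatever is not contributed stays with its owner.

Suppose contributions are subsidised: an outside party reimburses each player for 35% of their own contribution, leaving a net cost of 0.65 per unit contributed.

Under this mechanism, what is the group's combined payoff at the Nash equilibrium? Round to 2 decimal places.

876.00 tokens

The effective private return per unit is now (3.3/4) / 0.65 = 1.2692 > 1, so every player's dominant strategy flips to full contribution.
So the Nash equilibrium is full contribution by all 4; the group earns 4 × (60 × 0.35 + 3.3 × 60) = 876.00.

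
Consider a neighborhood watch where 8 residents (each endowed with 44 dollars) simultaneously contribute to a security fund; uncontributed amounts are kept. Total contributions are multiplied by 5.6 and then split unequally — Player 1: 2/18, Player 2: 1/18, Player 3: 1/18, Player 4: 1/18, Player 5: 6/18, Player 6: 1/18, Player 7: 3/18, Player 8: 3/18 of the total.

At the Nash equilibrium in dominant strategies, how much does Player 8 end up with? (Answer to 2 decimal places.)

85.07 dollars

Player j's private return per contributed unit is 5.6 × (j's share). Contributing is weakly dominant for j when that share is at least 1/5.6 = 0.1786, and contributing 0 is dominant otherwise.
Player 5 alone (share 6/18) is above the threshold, contributing 44; the remaining 7 contribute 0. Total contributed: 44.
Player 8 keeps 44 and receives 5.6 × 44 × 3/18 = 41.07 from the security fund, for a payoff of 85.07.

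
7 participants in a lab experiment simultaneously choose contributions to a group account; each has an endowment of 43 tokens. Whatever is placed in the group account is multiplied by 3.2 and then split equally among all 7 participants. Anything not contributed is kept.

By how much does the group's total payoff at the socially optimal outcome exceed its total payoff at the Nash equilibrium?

Each contributed unit returns 3.2/7 = 0.4571 to its contributor — below 1 — so contributing 0 is dominant for every player. At the Nash equilibrium everyone keeps their 43, and the group total is 7 × 43 = 301.
Each contributed unit returns 3.200 to the group as a whole (0.4571 to each of 7 players), which exceeds 1, so the social optimum is full contribution: group total = 3.200 × 301 = 963.20.
Efficiency loss = 963.20 − 301 = 662.20.

662.20 tokens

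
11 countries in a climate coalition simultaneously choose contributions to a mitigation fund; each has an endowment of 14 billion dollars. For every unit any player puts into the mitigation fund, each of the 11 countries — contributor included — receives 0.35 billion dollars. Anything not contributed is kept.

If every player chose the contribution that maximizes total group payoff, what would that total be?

592.90 billion dollars

Each contributed unit returns 3.850 to the group as a whole (0.35 to each of 11 players), which exceeds 1, so the social optimum is full contribution: group total = 3.850 × 154 = 592.90.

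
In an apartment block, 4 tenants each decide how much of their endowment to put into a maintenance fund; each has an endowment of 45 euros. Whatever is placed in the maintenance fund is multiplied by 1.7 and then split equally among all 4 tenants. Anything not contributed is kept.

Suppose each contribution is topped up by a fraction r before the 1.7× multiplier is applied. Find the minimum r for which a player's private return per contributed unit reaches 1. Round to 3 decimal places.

With matching at rate r, one contributed unit becomes (1 + r) in the maintenance fund and returns 1.7 × (1 + r) / 4 to the contributor.
Setting this equal to 1: 1 + r = 4/1.7 = 2.3529.
So the minimum matching rate is r = 2.3529 − 1 = 1.353.

1.353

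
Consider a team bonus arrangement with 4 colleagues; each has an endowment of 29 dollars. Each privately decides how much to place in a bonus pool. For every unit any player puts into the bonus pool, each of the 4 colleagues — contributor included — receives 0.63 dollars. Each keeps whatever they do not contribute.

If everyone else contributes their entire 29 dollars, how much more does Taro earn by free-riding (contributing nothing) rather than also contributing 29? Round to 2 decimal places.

10.73 dollars

Switching from a contribution of 29 to 0 lets Taro keep an extra 29 dollars, but lowers the bonus pool by 29, which costs Taro their own share of that drop: 0.63 × 29 = 18.27.
Net gain = 29 − 18.27 = 10.73. The private return per contributed unit (0.63) is below 1, so free-riding is indeed the best response regardless of what the others do.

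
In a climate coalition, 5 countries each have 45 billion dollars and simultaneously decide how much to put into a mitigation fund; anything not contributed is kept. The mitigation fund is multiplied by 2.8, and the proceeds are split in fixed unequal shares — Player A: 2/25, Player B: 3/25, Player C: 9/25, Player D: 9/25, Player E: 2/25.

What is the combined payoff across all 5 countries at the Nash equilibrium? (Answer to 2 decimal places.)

A player with share s gets back 2.8·s per unit contributed, so full contribution is dominant for anyone with s > 1/2.8 = 0.3571 and zero contribution is dominant for anyone below.
Player C and Player D are above the threshold, contributing 45 each; the remaining 3 contribute 0. Total contributed: 90.
The mitigation fund pays out 2.8 × 90 = 252.00 in total (split across the unequal shares, but the aggregate is all that matters for the group sum).
The 3 free-riders keep 45 each, adding 135. Group total = 135 + 252.00 = 387.00.

387.00 billion dollars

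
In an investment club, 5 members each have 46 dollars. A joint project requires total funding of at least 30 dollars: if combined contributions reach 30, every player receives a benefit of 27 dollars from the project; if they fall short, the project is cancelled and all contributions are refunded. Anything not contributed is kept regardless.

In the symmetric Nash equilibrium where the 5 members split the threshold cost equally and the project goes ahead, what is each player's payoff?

Equal share of the threshold: 30/5 = 6.
At this profile no one gains by cutting their contribution: any cut drops the total below 30, the project is cancelled, contributions are refunded, and the deviator ends with 46, which is less than 46 − 6 + 27 = 67. Contributing more than 6 just wastes the excess. So contributing exactly 6 is a best response.
Each player's payoff: 46 − 6 + 27 = 67.

67 dollars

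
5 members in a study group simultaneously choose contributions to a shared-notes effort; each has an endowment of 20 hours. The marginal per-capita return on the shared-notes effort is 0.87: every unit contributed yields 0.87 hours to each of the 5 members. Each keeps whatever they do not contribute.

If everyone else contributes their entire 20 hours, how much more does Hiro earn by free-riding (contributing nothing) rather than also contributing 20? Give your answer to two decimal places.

2.60 hours

Switching from a contribution of 20 to 0 lets Hiro keep an extra 20 hours, but lowers the shared-notes effort by 20, which costs Hiro their own share of that drop: 0.87 × 20 = 17.40.
Net gain = 20 − 17.40 = 2.60. The private return per contributed unit (0.87) is below 1, so free-riding is indeed the best response regardless of what the others do.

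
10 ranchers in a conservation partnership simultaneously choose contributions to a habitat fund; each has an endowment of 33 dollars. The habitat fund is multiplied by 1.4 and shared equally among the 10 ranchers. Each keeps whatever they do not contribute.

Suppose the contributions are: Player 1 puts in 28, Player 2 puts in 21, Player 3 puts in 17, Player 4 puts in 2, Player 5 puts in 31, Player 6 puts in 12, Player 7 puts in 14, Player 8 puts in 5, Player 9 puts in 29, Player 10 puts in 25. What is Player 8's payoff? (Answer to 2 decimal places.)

Total contributed: 28 + 21 + 17 + 2 + 31 + 12 + 14 + 5 + 29 + 25 = 184.
Each receives 1.4 × 184 / 10 = 25.76 from the habitat fund.
Player 8 keeps 33 − 5 = 28, so Player 8's payoff is 28 + 25.76 = 53.76.

53.76 dollars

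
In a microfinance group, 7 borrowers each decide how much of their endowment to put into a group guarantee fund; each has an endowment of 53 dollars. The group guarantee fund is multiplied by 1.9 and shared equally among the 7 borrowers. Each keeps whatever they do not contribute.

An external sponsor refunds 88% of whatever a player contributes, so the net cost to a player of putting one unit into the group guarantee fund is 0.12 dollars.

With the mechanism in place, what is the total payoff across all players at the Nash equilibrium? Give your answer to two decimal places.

1031.38 dollars

The effective private return per unit is now (1.9/7) / 0.12 = 2.2619 > 1, so every player's dominant strategy flips to full contribution.
At the Nash equilibrium everyone contributes 53. Group total payoff = 7 × (53 × 0.88 + 1.9 × 53) = 1031.38.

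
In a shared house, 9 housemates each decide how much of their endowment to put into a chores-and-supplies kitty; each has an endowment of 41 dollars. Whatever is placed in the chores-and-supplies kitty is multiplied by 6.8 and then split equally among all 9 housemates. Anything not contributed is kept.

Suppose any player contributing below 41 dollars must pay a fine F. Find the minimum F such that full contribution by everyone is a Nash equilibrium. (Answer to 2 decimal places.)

Given the others contribute fully, the best deviation is to contribute 0 (any partial contribution still incurs the fine and gives up units whose private return 0.7556 is below 1).
Deviating from 41 to 0 saves 41 dollars but forfeits the deviator's share of the drop in the chores-and-supplies kitty: 6.8/9 × 41 = 30.98.
So the deviation gain is 41 − 30.98 = 10.02, and the fine must be at least 10.02 dollars to wipe it out.

10.02 dollars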